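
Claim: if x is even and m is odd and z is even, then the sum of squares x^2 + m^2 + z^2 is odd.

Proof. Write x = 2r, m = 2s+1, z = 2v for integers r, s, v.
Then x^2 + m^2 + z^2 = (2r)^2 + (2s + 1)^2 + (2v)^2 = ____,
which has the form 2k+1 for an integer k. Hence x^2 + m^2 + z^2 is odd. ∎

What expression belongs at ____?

2(2r^2 + 2s^2 + 2s + 2v^2) + 1

Expanding: (2r)^2 + (2s + 1)^2 + (2v)^2 = 4r^2 + 4s^2 + 4s + 4v^2 + 1.
Every term except the constant is even, so this is 2(2r^2 + 2s^2 + 2s + 2v^2) + 1,
and 2r^2 + 2s^2 + 2s + 2v^2 ∈ ℤ gives the required form.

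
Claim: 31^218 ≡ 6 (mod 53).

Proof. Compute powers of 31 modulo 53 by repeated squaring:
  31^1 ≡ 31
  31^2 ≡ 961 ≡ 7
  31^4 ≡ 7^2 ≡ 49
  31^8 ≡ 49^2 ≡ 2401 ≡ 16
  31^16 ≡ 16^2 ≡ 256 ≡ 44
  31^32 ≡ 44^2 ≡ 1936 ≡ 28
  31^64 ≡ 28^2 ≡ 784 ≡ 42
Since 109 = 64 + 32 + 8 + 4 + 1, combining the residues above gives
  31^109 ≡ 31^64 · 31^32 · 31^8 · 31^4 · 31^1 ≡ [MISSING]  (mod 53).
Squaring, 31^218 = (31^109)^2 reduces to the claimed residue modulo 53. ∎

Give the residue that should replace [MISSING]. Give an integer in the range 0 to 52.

35

31^64 · 31^32 · 31^8 · 31^4 · 31^1 ≡ 42 · 28 · 16 · 49 · 31 = 28581504.
28581504 mod 53 = 35, so 31^109 ≡ 35 (mod 53).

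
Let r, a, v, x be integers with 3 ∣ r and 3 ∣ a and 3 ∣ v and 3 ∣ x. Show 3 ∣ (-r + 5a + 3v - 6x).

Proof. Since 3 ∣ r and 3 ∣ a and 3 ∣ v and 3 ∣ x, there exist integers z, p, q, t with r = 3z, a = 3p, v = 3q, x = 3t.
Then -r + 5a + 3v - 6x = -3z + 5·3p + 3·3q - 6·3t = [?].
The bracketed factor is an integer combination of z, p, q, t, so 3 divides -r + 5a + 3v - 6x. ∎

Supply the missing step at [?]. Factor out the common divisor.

3(5p + 3q - 6t - z)

Each term has a factor of 3: -3z + 5·3p + 3·3q - 6·3t = 3·(5p + 3q - 6t - z).
Since 5p + 3q - 6t - z is an integer, 3 ∣ (-r + 5a + 3v - 6x).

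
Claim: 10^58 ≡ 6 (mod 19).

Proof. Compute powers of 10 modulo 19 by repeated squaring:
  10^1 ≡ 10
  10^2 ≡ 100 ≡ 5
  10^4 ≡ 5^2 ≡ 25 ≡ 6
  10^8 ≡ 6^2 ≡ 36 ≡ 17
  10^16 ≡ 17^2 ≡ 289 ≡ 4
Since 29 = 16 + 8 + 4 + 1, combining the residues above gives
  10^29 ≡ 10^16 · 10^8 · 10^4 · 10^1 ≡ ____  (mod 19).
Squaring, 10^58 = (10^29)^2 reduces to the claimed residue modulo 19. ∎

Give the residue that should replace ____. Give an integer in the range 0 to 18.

Multiply the listed residues: 4 · 17 · 6 · 10 = 68 → 408 → 4080.
Reducing modulo 19: 4080 = 214·19 + 14, so 10^29 ≡ 14.

14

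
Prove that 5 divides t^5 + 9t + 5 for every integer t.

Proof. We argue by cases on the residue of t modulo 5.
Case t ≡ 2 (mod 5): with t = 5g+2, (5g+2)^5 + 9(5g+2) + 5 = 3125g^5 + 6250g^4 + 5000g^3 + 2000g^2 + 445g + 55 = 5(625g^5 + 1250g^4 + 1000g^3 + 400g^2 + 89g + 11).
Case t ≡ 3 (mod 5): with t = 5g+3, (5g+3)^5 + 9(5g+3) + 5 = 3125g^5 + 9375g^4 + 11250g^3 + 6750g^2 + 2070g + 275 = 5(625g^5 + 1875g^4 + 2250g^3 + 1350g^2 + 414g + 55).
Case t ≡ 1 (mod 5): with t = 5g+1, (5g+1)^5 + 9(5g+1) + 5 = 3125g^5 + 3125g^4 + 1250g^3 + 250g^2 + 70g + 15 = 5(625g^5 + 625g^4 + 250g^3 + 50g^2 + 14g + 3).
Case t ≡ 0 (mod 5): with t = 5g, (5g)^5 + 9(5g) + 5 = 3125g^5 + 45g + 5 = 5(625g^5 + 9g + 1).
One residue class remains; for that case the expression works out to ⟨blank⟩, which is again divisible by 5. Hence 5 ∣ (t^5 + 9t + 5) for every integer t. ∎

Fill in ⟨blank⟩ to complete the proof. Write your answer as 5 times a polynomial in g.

5(625g^5 + 2500g^4 + 4000g^3 + 3200g^2 + 1289g + 213)

Only t ≡ 4 (mod 5) is unaccounted for. Put t = 5g+4:
(5g+4)^5 + 9(5g+4) + 5 expands to 3125g^5 + 12500g^4 + 20000g^3 + 16000g^2 + 6445g + 1065,
and factoring out 5 leaves 5(625g^5 + 2500g^4 + 4000g^3 + 3200g^2 + 1289g + 213).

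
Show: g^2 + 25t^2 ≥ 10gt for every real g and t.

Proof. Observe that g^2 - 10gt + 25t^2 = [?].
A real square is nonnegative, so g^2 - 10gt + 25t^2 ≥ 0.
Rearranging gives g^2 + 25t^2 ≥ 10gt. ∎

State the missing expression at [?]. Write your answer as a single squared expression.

g^2 - 10gt + 25t^2 is a perfect-square trinomial: the outer terms are (g)^2 and (5t)^2, and the cross term is -2·g·5t.
So g^2 - 10gt + 25t^2 = (g - 5t)^2 ≥ 0.

(g - 5t)^2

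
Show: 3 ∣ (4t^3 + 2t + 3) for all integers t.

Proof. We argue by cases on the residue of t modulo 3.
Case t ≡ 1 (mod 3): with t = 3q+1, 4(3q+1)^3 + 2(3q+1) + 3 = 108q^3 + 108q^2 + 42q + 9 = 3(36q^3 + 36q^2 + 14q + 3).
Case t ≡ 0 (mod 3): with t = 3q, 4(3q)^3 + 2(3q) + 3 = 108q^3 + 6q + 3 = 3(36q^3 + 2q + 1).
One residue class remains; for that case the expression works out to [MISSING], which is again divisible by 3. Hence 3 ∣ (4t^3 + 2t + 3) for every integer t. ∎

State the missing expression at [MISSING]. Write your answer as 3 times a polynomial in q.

3(36q^3 + 72q^2 + 50q + 13)

The residues treated are {1, 0}, so the missing case is t ≡ 2 (mod 3); write t = 3q+2.
Then 4(3q+2)^3 + 2(3q+2) + 3 = 108q^3 + 216q^2 + 150q + 39 = 3(36q^3 + 72q^2 + 50q + 13).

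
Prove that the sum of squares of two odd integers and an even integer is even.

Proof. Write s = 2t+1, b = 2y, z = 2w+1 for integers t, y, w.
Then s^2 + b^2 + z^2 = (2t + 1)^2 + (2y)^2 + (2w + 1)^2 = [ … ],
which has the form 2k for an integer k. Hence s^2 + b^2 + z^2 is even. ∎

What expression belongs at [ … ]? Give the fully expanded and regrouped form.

Expanding: (2t + 1)^2 + (2y)^2 + (2w + 1)^2 = 4t^2 + 4t + 4w^2 + 4w + 4y^2 + 2.
Every term is even; pulling out the factor of 2 gives 2(2t^2 + 2t + 2w^2 + 2w + 2y^2 + 1).

2(2t^2 + 2t + 2w^2 + 2w + 2y^2 + 1)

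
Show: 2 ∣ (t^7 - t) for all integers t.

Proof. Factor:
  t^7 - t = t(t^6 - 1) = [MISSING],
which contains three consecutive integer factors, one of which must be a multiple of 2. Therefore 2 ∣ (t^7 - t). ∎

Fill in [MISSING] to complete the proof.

t^6 - 1 = (t^2 - 1)(t^4 + t^2 + 1), and t^2 - 1 = (t-1)(t+1).
So t(t^6 - 1) = (t - 1)t(t + 1)(t^4 + t^2 + 1).

(t - 1)t(t + 1)(t^4 + t^2 + 1)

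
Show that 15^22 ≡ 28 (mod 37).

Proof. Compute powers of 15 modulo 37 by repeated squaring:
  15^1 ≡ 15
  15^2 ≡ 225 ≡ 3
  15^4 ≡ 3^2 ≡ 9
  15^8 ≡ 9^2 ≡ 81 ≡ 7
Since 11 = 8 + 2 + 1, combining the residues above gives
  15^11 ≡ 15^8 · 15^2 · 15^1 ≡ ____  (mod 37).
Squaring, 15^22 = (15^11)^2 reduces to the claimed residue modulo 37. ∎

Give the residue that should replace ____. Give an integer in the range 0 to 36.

Multiply the listed residues: 7 · 3 · 15 = 21 → 315.
Reducing modulo 37: 315 = 8·37 + 19, so 15^11 ≡ 19.

19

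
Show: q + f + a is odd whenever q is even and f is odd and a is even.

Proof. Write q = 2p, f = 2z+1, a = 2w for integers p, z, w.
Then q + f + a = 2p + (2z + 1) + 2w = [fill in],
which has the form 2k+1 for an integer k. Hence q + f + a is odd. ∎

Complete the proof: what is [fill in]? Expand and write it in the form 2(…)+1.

2(p + w + z) + 1

2p + (2z + 1) + 2w = 2p + 2w + 2z + 1
= 2(p + w + z) + 1.
Since p + w + z is an integer, the sum is of the form 2k+1 for an integer k.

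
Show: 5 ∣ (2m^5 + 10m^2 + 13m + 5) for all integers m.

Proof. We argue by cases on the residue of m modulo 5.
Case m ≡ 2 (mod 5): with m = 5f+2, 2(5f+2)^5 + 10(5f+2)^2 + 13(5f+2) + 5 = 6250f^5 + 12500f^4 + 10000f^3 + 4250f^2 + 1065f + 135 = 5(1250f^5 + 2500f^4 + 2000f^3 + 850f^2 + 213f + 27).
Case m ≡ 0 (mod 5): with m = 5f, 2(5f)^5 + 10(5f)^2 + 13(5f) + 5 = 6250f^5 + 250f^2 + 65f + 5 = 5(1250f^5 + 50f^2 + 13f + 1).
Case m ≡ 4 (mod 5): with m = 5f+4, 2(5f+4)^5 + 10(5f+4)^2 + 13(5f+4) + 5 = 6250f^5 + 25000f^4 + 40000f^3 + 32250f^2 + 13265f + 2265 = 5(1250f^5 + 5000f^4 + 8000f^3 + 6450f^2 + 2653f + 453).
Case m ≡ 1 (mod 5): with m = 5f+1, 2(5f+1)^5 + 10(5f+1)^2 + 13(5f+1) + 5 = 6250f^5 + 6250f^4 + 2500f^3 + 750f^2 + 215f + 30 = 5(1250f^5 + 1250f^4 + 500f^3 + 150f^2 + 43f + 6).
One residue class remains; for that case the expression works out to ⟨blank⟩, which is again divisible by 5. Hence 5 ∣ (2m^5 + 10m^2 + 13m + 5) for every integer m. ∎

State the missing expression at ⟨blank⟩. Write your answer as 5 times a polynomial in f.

5(1250f^5 + 3750f^4 + 4500f^3 + 2750f^2 + 883f + 124)

Only m ≡ 3 (mod 5) is unaccounted for. Put m = 5f+3:
2(5f+3)^5 + 10(5f+3)^2 + 13(5f+3) + 5 expands to 6250f^5 + 18750f^4 + 22500f^3 + 13750f^2 + 4415f + 620,
and factoring out 5 leaves 5(1250f^5 + 3750f^4 + 4500f^3 + 2750f^2 + 883f + 124).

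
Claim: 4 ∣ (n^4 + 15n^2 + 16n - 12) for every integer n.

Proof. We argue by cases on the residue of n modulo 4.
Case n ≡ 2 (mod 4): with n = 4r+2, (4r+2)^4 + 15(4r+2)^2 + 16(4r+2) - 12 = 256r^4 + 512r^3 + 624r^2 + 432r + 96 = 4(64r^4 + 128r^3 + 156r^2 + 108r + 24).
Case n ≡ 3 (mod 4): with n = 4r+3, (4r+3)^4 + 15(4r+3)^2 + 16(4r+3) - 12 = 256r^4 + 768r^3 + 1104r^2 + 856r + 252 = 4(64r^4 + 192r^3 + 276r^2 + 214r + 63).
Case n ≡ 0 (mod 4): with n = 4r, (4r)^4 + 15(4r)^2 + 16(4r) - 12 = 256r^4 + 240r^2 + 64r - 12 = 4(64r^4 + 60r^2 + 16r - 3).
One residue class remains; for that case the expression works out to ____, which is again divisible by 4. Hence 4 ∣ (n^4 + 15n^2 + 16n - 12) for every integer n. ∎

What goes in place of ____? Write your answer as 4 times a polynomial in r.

4(64r^4 + 64r^3 + 84r^2 + 50r + 5)

The residues treated are {2, 3, 0}, so the missing case is n ≡ 1 (mod 4); write n = 4r+1.
Then (4r+1)^4 + 15(4r+1)^2 + 16(4r+1) - 12 = 256r^4 + 256r^3 + 336r^2 + 200r + 20 = 4(64r^4 + 64r^3 + 84r^2 + 50r + 5).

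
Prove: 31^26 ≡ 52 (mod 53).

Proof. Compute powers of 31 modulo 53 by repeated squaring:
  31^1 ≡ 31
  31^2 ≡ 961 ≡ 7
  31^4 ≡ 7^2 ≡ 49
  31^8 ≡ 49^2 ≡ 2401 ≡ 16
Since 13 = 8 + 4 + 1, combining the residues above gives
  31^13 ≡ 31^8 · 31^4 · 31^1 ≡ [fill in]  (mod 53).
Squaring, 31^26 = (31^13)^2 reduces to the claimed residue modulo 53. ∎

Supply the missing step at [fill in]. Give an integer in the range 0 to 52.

Multiply the listed residues: 16 · 49 · 31 = 784 → 24304.
Reducing modulo 53: 24304 = 458·53 + 30, so 31^13 ≡ 30.

30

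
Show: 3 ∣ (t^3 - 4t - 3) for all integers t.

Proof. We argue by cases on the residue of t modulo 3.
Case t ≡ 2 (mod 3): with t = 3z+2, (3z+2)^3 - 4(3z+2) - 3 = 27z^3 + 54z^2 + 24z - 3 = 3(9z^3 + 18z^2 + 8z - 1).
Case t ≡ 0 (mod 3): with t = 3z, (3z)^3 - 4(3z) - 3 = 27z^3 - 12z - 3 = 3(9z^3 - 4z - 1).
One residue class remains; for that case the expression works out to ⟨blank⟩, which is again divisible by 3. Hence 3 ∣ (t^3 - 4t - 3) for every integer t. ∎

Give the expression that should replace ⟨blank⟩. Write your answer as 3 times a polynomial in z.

The residues treated are {2, 0}, so the missing case is t ≡ 1 (mod 3); write t = 3z+1.
Then (3z+1)^3 - 4(3z+1) - 3 = 27z^3 + 27z^2 - 3z - 6 = 3(9z^3 + 9z^2 - z - 2).

3(9z^3 + 9z^2 - z - 2)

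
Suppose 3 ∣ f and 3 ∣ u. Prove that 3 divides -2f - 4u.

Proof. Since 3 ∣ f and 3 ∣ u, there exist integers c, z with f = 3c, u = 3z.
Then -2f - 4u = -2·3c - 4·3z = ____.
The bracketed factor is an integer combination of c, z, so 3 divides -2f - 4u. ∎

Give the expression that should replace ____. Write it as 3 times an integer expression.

3(-2c - 4z)

Pull the common 3 out of every term: -2·3c - 4·3z = 3(-2c - 4z).
-2c - 4z is an integer, which exhibits the divisibility.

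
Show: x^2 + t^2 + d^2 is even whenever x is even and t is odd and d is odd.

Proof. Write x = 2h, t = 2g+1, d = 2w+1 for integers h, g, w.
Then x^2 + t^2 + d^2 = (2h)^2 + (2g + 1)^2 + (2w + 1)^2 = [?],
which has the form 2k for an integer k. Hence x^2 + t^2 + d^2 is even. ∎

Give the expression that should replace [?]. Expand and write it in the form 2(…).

(2h)^2 + (2g + 1)^2 + (2w + 1)^2 = 4g^2 + 4g + 4h^2 + 4w^2 + 4w + 2
= 2(2g^2 + 2g + 2h^2 + 2w^2 + 2w + 1).
Since 2g^2 + 2g + 2h^2 + 2w^2 + 2w + 1 is an integer, the sum of squares is of the form 2k for an integer k.

2(2g^2 + 2g + 2h^2 + 2w^2 + 2w + 1)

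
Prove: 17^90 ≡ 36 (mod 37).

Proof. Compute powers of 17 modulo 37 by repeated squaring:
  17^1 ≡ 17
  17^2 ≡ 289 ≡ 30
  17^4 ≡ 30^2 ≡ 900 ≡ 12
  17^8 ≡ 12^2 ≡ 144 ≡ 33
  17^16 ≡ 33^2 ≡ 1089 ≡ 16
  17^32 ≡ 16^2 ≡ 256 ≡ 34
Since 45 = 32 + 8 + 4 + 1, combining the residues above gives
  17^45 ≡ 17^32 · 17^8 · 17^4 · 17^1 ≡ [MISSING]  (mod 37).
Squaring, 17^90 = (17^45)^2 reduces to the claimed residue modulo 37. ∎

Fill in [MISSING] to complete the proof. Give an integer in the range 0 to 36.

Multiply the listed residues: 34 · 33 · 12 · 17 = 1122 → 13464 → 228888.
Reducing modulo 37: 228888 = 6186·37 + 6, so 17^45 ≡ 6.

6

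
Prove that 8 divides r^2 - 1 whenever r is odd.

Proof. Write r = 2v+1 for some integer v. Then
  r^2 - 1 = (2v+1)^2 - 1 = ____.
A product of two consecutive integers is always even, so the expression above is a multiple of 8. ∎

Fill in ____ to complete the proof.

(2v+1)^2 - 1 = 4v^2 + 4v + 1 - 1 = 4v^2 + 4v = 4v(v+1).
Since v and v+1 are consecutive, v(v+1) is even, and 4·(even) is a multiple of 8.

4v(v + 1)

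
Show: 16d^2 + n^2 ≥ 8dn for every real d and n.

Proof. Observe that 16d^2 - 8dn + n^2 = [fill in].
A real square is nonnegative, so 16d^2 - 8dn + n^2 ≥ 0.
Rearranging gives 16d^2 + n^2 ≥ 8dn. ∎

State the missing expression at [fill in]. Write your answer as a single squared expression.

(4d - n)^2

16d^2 - 8dn + n^2 is a perfect-square trinomial: the outer terms are (4d)^2 and (n)^2, and the cross term is -2·4d·n.
So 16d^2 - 8dn + n^2 = (4d - n)^2 ≥ 0.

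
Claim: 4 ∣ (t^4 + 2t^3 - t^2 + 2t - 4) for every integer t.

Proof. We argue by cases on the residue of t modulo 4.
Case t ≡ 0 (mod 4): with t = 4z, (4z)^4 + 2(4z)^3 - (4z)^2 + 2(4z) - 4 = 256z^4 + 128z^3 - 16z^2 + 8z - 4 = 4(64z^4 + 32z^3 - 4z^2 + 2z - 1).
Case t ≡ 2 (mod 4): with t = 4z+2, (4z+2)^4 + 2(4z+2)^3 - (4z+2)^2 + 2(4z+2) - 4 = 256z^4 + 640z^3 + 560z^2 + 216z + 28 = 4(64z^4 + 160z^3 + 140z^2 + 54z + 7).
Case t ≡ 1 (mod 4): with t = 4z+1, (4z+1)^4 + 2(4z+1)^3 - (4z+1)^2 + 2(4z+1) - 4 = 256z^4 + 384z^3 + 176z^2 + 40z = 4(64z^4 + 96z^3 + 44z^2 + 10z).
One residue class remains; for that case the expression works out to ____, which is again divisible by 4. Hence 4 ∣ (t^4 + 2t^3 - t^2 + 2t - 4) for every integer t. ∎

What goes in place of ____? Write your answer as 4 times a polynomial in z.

The residues treated are {0, 2, 1}, so the missing case is t ≡ 3 (mod 4); write t = 4z+3.
Then (4z+3)^4 + 2(4z+3)^3 - (4z+3)^2 + 2(4z+3) - 4 = 256z^4 + 896z^3 + 1136z^2 + 632z + 128 = 4(64z^4 + 224z^3 + 284z^2 + 158z + 32).

4(64z^4 + 224z^3 + 284z^2 + 158z + 32)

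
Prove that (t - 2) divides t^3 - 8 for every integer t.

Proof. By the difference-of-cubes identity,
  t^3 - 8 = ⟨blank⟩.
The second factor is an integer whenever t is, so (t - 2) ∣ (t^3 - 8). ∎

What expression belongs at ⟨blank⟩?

a^3 - b^3 = (a - b)(a^2 + ab + b^2). With a = t, b = 2:
t^3 - 8 = (t - 2)(t^2 + 2t + 4).

(t - 2)(t^2 + 2t + 4)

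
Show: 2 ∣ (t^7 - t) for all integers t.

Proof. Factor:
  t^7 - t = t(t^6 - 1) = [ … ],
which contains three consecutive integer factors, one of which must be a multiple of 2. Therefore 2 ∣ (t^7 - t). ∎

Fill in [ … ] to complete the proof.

t^6 - 1 = (t^2 - 1)(t^4 + t^2 + 1), and t^2 - 1 = (t-1)(t+1).
So t(t^6 - 1) = (t - 1)t(t + 1)(t^4 + t^2 + 1).

(t - 1)t(t + 1)(t^4 + t^2 + 1)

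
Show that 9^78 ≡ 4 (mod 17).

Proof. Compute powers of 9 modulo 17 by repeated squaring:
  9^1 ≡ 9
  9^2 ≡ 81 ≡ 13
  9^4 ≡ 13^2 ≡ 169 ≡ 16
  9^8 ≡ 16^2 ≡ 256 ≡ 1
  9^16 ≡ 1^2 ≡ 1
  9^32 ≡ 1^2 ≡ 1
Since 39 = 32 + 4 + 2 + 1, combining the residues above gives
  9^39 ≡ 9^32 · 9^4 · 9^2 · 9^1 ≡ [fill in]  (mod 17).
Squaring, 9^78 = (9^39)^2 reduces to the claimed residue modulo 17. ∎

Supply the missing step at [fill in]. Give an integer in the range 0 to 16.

Multiply the listed residues: 1 · 16 · 13 · 9 = 16 → 208 → 1872.
Reducing modulo 17: 1872 = 110·17 + 2, so 9^39 ≡ 2.

2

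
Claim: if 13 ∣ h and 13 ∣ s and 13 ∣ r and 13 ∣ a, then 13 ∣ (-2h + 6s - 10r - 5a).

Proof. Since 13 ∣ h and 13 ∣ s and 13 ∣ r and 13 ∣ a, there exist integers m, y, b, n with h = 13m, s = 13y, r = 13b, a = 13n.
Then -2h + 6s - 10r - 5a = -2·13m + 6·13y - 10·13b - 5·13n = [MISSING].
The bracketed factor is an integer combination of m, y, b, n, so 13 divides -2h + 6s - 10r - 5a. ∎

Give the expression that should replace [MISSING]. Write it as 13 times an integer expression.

13(-10b - 2m - 5n + 6y)

Each term has a factor of 13: -2·13m + 6·13y - 10·13b - 5·13n = 13·(-10b - 2m - 5n + 6y).
Since -10b - 2m - 5n + 6y is an integer, 13 ∣ (-2h + 6s - 10r - 5a).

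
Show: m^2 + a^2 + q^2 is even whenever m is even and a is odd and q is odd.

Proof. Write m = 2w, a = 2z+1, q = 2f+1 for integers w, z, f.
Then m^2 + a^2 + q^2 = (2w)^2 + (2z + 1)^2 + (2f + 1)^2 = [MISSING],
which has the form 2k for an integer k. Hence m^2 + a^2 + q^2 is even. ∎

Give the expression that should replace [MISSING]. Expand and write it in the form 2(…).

Expanding: (2w)^2 + (2z + 1)^2 + (2f + 1)^2 = 4f^2 + 4f + 4w^2 + 4z^2 + 4z + 2.
Every term is even; pulling out the factor of 2 gives 2(2f^2 + 2f + 2w^2 + 2z^2 + 2z + 1).

2(2f^2 + 2f + 2w^2 + 2z^2 + 2z + 1)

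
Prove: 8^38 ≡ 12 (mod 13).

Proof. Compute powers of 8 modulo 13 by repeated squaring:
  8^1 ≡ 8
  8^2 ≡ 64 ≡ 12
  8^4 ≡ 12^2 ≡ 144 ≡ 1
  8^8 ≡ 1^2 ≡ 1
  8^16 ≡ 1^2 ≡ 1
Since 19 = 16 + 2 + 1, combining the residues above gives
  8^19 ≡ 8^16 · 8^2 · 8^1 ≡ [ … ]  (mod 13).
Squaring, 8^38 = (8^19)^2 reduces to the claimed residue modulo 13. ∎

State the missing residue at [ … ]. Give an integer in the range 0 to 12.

8^16 · 8^2 · 8^1 ≡ 1 · 12 · 8 = 96.
96 mod 13 = 5, so 8^19 ≡ 5 (mod 13).

5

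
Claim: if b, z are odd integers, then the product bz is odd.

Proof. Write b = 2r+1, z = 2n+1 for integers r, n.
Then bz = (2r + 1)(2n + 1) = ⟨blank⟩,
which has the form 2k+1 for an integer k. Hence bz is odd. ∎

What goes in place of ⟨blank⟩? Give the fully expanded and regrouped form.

(2r + 1)(2n + 1) = 4nr + 2n + 2r + 1
= 2(2nr + n + r) + 1.
Since 2nr + n + r is an integer, the product is of the form 2k+1 for an integer k.

2(2nr + n + r) + 1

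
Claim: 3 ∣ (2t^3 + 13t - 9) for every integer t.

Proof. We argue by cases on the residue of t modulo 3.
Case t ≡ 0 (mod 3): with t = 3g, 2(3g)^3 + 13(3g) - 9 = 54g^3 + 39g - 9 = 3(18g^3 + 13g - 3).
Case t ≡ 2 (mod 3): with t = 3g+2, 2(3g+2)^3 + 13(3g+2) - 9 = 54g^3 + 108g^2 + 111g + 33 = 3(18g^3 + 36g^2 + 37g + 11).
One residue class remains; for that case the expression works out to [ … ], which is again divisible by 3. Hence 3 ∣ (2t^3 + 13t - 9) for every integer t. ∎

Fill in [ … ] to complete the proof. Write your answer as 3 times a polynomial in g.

3(18g^3 + 18g^2 + 19g + 2)

The residues treated are {0, 2}, so the missing case is t ≡ 1 (mod 3); write t = 3g+1.
Then 2(3g+1)^3 + 13(3g+1) - 9 = 54g^3 + 54g^2 + 57g + 6 = 3(18g^3 + 18g^2 + 19g + 2).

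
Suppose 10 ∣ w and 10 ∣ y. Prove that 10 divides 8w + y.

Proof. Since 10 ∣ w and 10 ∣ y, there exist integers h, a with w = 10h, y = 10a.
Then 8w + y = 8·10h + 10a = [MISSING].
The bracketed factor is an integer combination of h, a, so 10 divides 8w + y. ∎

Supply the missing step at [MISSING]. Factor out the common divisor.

10(a + 8h)

Pull the common 10 out of every term: 8·10h + 10a = 10(a + 8h).
a + 8h is an integer, which exhibits the divisibility.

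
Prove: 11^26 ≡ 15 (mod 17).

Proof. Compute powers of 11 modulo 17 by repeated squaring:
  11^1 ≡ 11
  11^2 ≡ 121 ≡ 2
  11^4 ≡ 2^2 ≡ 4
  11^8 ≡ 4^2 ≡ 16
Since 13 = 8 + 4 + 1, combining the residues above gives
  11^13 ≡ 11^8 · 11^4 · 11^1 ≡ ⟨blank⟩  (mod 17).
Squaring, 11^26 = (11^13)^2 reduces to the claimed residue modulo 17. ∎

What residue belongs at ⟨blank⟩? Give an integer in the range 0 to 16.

7

Multiply the listed residues: 16 · 4 · 11 = 64 → 704.
Reducing modulo 17: 704 = 41·17 + 7, so 11^13 ≡ 7.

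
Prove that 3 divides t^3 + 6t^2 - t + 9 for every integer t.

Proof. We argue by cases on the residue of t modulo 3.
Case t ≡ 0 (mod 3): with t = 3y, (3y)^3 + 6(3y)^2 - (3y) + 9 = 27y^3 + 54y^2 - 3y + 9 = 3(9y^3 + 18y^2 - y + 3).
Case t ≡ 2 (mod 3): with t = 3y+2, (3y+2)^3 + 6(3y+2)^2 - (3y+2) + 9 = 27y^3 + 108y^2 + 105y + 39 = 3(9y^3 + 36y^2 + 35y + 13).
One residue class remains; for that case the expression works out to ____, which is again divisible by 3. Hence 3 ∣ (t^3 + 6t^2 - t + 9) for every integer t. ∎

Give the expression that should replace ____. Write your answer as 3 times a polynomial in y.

Only t ≡ 1 (mod 3) is unaccounted for. Put t = 3y+1:
(3y+1)^3 + 6(3y+1)^2 - (3y+1) + 9 expands to 27y^3 + 81y^2 + 42y + 15,
and factoring out 3 leaves 3(9y^3 + 27y^2 + 14y + 5).

3(9y^3 + 27y^2 + 14y + 5)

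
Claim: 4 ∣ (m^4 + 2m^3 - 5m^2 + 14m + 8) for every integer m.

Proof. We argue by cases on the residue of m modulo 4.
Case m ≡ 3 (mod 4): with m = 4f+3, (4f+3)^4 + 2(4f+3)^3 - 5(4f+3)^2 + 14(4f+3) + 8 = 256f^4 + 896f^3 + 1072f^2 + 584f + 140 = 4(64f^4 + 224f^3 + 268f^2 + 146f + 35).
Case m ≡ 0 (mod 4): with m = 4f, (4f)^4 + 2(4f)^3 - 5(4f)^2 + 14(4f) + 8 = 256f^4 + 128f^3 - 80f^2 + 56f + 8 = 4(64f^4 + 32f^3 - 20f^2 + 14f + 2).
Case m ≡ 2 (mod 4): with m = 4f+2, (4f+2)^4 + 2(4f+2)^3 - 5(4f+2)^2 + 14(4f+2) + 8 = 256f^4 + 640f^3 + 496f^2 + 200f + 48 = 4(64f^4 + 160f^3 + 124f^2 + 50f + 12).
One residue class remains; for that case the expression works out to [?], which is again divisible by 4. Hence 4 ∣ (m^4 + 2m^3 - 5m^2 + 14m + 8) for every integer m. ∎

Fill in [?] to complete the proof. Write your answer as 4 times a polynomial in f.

Only m ≡ 1 (mod 4) is unaccounted for. Put m = 4f+1:
(4f+1)^4 + 2(4f+1)^3 - 5(4f+1)^2 + 14(4f+1) + 8 expands to 256f^4 + 384f^3 + 112f^2 + 56f + 20,
and factoring out 4 leaves 4(64f^4 + 96f^3 + 28f^2 + 14f + 5).

4(64f^4 + 96f^3 + 28f^2 + 14f + 5)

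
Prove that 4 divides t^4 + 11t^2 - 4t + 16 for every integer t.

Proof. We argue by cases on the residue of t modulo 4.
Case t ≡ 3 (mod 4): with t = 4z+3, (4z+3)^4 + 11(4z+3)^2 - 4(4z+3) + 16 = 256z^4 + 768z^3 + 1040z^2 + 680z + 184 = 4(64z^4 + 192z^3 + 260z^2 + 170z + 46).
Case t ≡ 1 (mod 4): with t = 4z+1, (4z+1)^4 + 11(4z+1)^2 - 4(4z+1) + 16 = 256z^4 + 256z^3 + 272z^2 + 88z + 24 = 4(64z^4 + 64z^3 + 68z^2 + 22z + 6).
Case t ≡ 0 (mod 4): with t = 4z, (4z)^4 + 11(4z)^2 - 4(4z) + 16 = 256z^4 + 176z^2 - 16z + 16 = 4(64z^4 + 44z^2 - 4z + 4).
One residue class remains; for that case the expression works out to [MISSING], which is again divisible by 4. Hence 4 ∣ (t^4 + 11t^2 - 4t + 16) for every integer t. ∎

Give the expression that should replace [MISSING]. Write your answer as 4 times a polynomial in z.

Only t ≡ 2 (mod 4) is unaccounted for. Put t = 4z+2:
(4z+2)^4 + 11(4z+2)^2 - 4(4z+2) + 16 expands to 256z^4 + 512z^3 + 560z^2 + 288z + 68,
and factoring out 4 leaves 4(64z^4 + 128z^3 + 140z^2 + 72z + 17).

4(64z^4 + 128z^3 + 140z^2 + 72z + 17)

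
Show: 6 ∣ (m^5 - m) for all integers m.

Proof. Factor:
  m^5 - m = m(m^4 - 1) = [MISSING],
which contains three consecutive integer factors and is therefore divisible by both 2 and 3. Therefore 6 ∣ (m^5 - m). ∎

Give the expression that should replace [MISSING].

(m - 1)m(m + 1)(m^2 + 1)

m^4 - 1 = (m^2 - 1)(m^2 + 1), and m^2 - 1 = (m-1)(m+1).
So m(m^4 - 1) = (m - 1)m(m + 1)(m^2 + 1).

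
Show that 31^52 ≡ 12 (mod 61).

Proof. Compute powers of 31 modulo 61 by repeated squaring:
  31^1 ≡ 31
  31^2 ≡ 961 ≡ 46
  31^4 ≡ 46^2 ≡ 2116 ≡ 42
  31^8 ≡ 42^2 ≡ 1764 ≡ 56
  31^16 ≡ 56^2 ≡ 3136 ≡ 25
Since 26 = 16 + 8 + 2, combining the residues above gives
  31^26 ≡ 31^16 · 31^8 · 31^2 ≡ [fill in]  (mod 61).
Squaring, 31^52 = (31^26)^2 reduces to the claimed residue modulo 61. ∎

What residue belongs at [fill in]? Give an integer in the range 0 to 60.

Multiply the listed residues: 25 · 56 · 46 = 1400 → 64400.
Reducing modulo 61: 64400 = 1055·61 + 45, so 31^26 ≡ 45.

45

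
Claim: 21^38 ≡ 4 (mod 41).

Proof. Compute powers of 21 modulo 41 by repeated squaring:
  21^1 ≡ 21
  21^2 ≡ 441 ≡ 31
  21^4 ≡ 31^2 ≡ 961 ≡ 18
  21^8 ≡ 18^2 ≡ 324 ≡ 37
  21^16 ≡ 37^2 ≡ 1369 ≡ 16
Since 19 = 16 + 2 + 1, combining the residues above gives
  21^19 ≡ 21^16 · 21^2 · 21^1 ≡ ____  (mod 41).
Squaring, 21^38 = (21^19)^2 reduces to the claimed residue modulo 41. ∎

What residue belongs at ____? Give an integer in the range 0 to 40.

2

Multiply the listed residues: 16 · 31 · 21 = 496 → 10416.
Reducing modulo 41: 10416 = 254·41 + 2, so 21^19 ≡ 2.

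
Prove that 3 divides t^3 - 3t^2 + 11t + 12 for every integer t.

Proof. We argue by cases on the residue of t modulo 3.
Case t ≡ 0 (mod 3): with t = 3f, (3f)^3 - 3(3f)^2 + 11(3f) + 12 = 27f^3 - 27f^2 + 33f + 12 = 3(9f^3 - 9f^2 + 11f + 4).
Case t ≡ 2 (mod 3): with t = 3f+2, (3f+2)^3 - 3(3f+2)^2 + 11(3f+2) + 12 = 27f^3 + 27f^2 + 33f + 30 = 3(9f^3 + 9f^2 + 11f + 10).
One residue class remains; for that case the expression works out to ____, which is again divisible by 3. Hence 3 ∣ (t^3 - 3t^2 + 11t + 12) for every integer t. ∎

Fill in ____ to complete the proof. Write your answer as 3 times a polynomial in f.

3(9f^3 + 8f + 7)

The residues treated are {0, 2}, so the missing case is t ≡ 1 (mod 3); write t = 3f+1.
Then (3f+1)^3 - 3(3f+1)^2 + 11(3f+1) + 12 = 27f^3 + 24f + 21 = 3(9f^3 + 8f + 7).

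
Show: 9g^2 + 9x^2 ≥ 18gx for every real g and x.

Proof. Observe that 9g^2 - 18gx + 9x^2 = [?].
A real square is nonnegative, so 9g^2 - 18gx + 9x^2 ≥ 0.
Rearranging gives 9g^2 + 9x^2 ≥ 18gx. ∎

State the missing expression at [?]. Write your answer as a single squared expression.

(3g - 3x)^2

The leading and trailing coefficients are 3^2 and 3^2, and 18 = 2·3·3, so the trinomial is (3g - 3x)^2.
Hence 9g^2 - 18gx + 9x^2 ≥ 0.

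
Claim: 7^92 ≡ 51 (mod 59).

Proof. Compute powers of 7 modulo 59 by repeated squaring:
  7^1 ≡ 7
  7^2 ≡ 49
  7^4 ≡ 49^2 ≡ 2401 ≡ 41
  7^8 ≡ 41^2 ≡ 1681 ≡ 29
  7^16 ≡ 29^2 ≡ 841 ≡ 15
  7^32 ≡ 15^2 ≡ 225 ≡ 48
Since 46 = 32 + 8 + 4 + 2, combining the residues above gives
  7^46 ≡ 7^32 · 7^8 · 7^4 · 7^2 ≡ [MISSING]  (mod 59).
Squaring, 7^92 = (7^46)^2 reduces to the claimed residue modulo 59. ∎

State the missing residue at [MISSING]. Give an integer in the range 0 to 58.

46

Multiply the listed residues: 48 · 29 · 41 · 49 = 1392 → 57072 → 2796528.
Reducing modulo 59: 2796528 = 47398·59 + 46, so 7^46 ≡ 46.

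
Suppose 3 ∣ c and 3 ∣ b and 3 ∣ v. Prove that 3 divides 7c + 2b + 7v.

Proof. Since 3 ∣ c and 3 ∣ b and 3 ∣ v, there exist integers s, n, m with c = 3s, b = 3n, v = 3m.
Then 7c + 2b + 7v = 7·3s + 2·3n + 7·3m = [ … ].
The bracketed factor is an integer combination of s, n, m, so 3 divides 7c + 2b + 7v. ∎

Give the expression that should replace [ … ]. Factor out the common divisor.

Pull the common 3 out of every term: 7·3s + 2·3n + 7·3m = 3(7m + 2n + 7s).
7m + 2n + 7s is an integer, which exhibits the divisibility.

3(7m + 2n + 7s)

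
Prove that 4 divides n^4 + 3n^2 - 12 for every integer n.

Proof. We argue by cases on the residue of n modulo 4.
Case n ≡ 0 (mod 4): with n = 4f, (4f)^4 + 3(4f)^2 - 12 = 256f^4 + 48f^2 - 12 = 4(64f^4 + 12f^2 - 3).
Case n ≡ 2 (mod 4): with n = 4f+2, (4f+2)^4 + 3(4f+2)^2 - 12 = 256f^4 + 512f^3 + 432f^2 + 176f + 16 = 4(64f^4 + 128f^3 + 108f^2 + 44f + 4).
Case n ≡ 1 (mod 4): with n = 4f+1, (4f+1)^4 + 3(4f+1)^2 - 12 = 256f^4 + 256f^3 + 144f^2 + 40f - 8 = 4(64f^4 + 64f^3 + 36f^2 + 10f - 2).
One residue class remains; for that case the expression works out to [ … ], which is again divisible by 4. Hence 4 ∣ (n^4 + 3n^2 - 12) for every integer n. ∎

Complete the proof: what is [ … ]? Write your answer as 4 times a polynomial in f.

4(64f^4 + 192f^3 + 228f^2 + 126f + 24)

Only n ≡ 3 (mod 4) is unaccounted for. Put n = 4f+3:
(4f+3)^4 + 3(4f+3)^2 - 12 expands to 256f^4 + 768f^3 + 912f^2 + 504f + 96,
and factoring out 4 leaves 4(64f^4 + 192f^3 + 228f^2 + 126f + 24).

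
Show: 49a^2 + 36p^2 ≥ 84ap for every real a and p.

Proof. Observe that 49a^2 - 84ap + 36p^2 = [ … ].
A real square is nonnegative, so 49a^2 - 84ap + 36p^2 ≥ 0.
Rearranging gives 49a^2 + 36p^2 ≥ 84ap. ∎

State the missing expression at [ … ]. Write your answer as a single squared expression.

49a^2 - 84ap + 36p^2 is a perfect-square trinomial: the outer terms are (7a)^2 and (6p)^2, and the cross term is -2·7a·6p.
So 49a^2 - 84ap + 36p^2 = (7a - 6p)^2 ≥ 0.

(7a - 6p)^2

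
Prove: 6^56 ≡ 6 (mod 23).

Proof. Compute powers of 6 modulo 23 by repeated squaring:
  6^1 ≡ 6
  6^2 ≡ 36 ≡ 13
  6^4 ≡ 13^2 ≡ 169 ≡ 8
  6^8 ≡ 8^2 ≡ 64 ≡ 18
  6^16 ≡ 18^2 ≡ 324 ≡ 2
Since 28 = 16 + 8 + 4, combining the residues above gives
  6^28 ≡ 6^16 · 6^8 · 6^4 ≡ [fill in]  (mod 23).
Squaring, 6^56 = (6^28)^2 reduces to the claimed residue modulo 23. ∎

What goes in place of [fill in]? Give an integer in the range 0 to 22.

12

6^16 · 6^8 · 6^4 ≡ 2 · 18 · 8 = 288.
288 mod 23 = 12, so 6^28 ≡ 12 (mod 23).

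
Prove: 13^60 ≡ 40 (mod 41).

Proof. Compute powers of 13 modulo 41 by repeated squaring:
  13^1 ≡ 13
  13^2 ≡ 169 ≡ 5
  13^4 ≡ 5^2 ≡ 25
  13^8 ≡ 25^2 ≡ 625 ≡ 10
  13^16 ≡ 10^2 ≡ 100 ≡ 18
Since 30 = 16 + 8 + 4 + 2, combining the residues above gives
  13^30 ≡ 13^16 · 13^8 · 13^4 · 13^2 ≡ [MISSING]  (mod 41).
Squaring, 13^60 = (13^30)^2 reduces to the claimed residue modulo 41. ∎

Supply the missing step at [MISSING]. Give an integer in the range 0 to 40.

Multiply the listed residues: 18 · 10 · 25 · 5 = 180 → 4500 → 22500.
Reducing modulo 41: 22500 = 548·41 + 32, so 13^30 ≡ 32.

32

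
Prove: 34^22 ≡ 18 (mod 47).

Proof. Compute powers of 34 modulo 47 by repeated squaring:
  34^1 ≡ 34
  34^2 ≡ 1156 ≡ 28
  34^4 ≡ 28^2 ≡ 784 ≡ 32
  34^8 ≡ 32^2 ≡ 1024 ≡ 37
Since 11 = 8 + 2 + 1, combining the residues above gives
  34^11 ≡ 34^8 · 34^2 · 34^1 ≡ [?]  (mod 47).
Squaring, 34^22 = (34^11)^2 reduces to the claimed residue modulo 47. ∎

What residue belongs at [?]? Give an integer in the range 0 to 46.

21

34^8 · 34^2 · 34^1 ≡ 37 · 28 · 34 = 35224.
35224 mod 47 = 21, so 34^11 ≡ 21 (mod 47).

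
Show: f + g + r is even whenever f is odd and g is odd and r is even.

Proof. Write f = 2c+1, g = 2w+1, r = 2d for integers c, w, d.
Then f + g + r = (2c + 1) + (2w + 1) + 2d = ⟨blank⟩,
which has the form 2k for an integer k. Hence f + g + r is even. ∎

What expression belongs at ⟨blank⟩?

2(c + d + w + 1)

Expanding: (2c + 1) + (2w + 1) + 2d = 2c + 2d + 2w + 2.
Every term is even; pulling out the factor of 2 gives 2(c + d + w + 1).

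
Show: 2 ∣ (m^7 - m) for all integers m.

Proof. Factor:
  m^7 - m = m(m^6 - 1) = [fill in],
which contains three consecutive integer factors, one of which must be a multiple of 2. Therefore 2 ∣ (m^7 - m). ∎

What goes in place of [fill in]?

m^6 - 1 = (m^2 - 1)(m^4 + m^2 + 1), and m^2 - 1 = (m-1)(m+1).
So m(m^6 - 1) = (m - 1)m(m + 1)(m^4 + m^2 + 1).

(m - 1)m(m + 1)(m^4 + m^2 + 1)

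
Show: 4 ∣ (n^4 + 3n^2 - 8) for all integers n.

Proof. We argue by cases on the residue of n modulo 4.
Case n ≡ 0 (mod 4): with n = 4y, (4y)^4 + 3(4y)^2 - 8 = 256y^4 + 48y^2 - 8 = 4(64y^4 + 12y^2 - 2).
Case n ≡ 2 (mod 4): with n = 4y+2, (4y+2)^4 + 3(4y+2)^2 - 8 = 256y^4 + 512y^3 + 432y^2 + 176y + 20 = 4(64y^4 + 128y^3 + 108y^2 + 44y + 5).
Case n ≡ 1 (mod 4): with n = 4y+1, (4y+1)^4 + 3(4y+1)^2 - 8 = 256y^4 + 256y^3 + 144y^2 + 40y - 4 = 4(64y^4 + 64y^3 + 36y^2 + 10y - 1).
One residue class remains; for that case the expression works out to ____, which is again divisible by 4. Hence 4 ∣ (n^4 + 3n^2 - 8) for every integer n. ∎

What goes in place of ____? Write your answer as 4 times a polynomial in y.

4(64y^4 + 192y^3 + 228y^2 + 126y + 25)

The residues treated are {0, 2, 1}, so the missing case is n ≡ 3 (mod 4); write n = 4y+3.
Then (4y+3)^4 + 3(4y+3)^2 - 8 = 256y^4 + 768y^3 + 912y^2 + 504y + 100 = 4(64y^4 + 192y^3 + 228y^2 + 126y + 25).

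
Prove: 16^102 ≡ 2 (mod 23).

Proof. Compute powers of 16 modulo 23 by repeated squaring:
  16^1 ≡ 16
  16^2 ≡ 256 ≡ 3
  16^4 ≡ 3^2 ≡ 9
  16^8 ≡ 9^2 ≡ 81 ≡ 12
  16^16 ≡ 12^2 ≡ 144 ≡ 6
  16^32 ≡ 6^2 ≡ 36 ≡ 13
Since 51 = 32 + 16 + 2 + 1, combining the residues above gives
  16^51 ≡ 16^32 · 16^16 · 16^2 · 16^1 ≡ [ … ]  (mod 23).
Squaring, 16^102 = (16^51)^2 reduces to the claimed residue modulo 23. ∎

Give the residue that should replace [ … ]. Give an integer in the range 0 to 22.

18

Multiply the listed residues: 13 · 6 · 3 · 16 = 78 → 234 → 3744.
Reducing modulo 23: 3744 = 162·23 + 18, so 16^51 ≡ 18.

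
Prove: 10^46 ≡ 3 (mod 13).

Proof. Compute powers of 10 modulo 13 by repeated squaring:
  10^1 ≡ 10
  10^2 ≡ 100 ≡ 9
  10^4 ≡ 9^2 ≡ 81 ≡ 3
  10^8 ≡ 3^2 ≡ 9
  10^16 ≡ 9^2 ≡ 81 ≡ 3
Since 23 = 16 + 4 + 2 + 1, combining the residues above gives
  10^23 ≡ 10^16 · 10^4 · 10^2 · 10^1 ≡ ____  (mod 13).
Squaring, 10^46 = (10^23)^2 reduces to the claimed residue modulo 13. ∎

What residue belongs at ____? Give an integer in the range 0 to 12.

10^16 · 10^4 · 10^2 · 10^1 ≡ 3 · 3 · 9 · 10 = 810.
810 mod 13 = 4, so 10^23 ≡ 4 (mod 13).

4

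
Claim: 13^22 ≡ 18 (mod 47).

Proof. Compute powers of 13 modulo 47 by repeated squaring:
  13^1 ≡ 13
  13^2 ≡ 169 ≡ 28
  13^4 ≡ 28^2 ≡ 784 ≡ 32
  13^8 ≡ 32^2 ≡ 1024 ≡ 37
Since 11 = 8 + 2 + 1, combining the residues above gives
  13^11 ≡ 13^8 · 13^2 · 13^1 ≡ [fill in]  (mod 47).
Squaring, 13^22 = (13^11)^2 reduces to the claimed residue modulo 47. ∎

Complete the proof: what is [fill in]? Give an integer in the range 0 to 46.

26

13^8 · 13^2 · 13^1 ≡ 37 · 28 · 13 = 13468.
13468 mod 47 = 26, so 13^11 ≡ 26 (mod 47).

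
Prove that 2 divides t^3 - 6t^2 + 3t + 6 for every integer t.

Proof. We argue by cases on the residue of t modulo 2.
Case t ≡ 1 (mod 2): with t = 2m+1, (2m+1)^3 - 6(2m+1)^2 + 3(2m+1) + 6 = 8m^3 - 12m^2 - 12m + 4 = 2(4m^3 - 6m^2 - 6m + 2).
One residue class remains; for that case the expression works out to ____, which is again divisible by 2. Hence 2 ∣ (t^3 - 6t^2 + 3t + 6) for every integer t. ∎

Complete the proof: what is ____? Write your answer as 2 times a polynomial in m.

The residues treated are {1}, so the missing case is t ≡ 0 (mod 2); write t = 2m.
Then (2m)^3 - 6(2m)^2 + 3(2m) + 6 = 8m^3 - 24m^2 + 6m + 6 = 2(4m^3 - 12m^2 + 3m + 3).

2(4m^3 - 12m^2 + 3m + 3)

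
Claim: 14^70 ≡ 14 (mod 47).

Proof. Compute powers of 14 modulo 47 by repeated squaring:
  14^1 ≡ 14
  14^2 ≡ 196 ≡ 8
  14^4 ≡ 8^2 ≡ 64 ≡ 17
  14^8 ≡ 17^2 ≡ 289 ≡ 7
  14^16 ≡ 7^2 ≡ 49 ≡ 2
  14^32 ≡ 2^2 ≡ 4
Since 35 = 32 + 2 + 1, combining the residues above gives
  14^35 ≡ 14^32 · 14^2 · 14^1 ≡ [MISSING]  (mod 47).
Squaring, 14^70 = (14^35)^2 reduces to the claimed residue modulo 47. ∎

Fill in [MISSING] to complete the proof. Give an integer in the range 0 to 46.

Multiply the listed residues: 4 · 8 · 14 = 32 → 448.
Reducing modulo 47: 448 = 9·47 + 25, so 14^35 ≡ 25.

25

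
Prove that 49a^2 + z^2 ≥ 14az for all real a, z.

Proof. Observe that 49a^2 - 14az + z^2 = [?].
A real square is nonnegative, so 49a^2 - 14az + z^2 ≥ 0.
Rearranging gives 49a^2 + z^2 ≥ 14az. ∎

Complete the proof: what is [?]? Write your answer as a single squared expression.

49a^2 - 14az + z^2 is a perfect-square trinomial: the outer terms are (7a)^2 and (z)^2, and the cross term is -2·7a·z.
So 49a^2 - 14az + z^2 = (7a - z)^2 ≥ 0.

(7a - z)^2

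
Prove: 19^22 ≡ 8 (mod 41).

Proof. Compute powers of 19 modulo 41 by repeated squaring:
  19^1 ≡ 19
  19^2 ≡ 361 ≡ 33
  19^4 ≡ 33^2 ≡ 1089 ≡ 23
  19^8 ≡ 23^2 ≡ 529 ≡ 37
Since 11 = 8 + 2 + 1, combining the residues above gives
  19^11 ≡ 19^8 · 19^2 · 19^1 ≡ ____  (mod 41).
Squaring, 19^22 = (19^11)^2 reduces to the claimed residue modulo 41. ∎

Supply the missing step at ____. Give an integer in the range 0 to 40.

19^8 · 19^2 · 19^1 ≡ 37 · 33 · 19 = 23199.
23199 mod 41 = 34, so 19^11 ≡ 34 (mod 41).

34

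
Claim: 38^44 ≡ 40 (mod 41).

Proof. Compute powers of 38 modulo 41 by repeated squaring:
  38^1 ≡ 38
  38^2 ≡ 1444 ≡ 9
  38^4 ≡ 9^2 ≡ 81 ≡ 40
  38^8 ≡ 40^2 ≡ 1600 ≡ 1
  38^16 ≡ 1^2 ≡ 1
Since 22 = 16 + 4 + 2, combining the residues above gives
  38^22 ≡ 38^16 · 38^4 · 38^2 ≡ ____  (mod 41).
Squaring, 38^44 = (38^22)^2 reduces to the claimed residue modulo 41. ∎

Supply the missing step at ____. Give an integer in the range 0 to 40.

38^16 · 38^4 · 38^2 ≡ 1 · 40 · 9 = 360.
360 mod 41 = 32, so 38^22 ≡ 32 (mod 41).

32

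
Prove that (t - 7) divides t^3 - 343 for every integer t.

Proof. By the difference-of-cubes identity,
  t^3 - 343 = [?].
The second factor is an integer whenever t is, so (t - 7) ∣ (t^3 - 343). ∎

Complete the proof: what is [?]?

a^3 - b^3 = (a - b)(a^2 + ab + b^2). With a = t, b = 7:
t^3 - 343 = (t - 7)(t^2 + 7t + 49).

(t - 7)(t^2 + 7t + 49)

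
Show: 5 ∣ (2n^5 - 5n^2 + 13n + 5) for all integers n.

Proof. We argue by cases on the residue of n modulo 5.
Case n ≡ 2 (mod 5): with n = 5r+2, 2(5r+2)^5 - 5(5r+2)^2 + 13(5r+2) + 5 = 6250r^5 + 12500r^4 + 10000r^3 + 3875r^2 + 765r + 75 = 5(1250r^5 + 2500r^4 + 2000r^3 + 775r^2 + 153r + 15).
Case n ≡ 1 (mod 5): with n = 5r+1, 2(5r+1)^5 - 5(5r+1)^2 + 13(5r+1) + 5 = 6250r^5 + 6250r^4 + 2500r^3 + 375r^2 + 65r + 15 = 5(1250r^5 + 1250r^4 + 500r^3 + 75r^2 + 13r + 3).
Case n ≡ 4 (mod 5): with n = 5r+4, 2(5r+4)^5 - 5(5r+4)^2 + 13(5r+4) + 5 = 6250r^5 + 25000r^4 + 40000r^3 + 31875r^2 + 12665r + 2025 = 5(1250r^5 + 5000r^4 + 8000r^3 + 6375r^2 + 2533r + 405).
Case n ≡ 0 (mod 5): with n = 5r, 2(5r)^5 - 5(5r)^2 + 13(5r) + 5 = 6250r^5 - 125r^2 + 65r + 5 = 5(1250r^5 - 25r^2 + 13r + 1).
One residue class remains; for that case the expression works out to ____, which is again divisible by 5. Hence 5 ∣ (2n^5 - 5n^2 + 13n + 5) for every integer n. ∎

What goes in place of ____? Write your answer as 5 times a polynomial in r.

Only n ≡ 3 (mod 5) is unaccounted for. Put n = 5r+3:
2(5r+3)^5 - 5(5r+3)^2 + 13(5r+3) + 5 expands to 6250r^5 + 18750r^4 + 22500r^3 + 13375r^2 + 3965r + 485,
and factoring out 5 leaves 5(1250r^5 + 3750r^4 + 4500r^3 + 2675r^2 + 793r + 97).

5(1250r^5 + 3750r^4 + 4500r^3 + 2675r^2 + 793r + 97)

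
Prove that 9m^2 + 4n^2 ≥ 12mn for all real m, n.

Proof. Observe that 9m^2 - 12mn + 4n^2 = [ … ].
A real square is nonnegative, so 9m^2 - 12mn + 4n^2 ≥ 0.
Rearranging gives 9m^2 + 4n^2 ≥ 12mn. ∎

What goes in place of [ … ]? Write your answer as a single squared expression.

The leading and trailing coefficients are 3^2 and 2^2, and 12 = 2·3·2, so the trinomial is (3m - 2n)^2.
Hence 9m^2 - 12mn + 4n^2 ≥ 0.

(3m - 2n)^2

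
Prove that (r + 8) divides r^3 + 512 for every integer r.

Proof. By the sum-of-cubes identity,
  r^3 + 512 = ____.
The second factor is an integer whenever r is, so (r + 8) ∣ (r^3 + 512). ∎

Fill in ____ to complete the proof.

(r + 8)(r^2 - 8r + 64)

a^3 + b^3 = (a + b)(a^2 - ab + b^2). With a = r, b = 8:
r^3 + 512 = (r + 8)(r^2 - 8r + 64).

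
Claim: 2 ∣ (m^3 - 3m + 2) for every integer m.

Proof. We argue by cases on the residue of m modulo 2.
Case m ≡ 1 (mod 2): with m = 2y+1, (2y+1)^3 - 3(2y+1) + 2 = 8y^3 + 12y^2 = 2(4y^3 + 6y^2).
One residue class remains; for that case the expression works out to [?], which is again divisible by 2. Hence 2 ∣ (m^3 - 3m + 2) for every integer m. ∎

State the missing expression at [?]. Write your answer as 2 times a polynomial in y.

2(4y^3 - 3y + 1)

The residues treated are {1}, so the missing case is m ≡ 0 (mod 2); write m = 2y.
Then (2y)^3 - 3(2y) + 2 = 8y^3 - 6y + 2 = 2(4y^3 - 3y + 1).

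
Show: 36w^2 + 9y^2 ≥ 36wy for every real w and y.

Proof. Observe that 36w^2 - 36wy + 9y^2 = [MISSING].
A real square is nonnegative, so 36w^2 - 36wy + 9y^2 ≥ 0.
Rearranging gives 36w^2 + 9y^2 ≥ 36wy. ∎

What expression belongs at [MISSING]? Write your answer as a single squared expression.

36w^2 - 36wy + 9y^2 is a perfect-square trinomial: the outer terms are (6w)^2 and (3y)^2, and the cross term is -2·6w·3y.
So 36w^2 - 36wy + 9y^2 = (6w - 3y)^2 ≥ 0.

(6w - 3y)^2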